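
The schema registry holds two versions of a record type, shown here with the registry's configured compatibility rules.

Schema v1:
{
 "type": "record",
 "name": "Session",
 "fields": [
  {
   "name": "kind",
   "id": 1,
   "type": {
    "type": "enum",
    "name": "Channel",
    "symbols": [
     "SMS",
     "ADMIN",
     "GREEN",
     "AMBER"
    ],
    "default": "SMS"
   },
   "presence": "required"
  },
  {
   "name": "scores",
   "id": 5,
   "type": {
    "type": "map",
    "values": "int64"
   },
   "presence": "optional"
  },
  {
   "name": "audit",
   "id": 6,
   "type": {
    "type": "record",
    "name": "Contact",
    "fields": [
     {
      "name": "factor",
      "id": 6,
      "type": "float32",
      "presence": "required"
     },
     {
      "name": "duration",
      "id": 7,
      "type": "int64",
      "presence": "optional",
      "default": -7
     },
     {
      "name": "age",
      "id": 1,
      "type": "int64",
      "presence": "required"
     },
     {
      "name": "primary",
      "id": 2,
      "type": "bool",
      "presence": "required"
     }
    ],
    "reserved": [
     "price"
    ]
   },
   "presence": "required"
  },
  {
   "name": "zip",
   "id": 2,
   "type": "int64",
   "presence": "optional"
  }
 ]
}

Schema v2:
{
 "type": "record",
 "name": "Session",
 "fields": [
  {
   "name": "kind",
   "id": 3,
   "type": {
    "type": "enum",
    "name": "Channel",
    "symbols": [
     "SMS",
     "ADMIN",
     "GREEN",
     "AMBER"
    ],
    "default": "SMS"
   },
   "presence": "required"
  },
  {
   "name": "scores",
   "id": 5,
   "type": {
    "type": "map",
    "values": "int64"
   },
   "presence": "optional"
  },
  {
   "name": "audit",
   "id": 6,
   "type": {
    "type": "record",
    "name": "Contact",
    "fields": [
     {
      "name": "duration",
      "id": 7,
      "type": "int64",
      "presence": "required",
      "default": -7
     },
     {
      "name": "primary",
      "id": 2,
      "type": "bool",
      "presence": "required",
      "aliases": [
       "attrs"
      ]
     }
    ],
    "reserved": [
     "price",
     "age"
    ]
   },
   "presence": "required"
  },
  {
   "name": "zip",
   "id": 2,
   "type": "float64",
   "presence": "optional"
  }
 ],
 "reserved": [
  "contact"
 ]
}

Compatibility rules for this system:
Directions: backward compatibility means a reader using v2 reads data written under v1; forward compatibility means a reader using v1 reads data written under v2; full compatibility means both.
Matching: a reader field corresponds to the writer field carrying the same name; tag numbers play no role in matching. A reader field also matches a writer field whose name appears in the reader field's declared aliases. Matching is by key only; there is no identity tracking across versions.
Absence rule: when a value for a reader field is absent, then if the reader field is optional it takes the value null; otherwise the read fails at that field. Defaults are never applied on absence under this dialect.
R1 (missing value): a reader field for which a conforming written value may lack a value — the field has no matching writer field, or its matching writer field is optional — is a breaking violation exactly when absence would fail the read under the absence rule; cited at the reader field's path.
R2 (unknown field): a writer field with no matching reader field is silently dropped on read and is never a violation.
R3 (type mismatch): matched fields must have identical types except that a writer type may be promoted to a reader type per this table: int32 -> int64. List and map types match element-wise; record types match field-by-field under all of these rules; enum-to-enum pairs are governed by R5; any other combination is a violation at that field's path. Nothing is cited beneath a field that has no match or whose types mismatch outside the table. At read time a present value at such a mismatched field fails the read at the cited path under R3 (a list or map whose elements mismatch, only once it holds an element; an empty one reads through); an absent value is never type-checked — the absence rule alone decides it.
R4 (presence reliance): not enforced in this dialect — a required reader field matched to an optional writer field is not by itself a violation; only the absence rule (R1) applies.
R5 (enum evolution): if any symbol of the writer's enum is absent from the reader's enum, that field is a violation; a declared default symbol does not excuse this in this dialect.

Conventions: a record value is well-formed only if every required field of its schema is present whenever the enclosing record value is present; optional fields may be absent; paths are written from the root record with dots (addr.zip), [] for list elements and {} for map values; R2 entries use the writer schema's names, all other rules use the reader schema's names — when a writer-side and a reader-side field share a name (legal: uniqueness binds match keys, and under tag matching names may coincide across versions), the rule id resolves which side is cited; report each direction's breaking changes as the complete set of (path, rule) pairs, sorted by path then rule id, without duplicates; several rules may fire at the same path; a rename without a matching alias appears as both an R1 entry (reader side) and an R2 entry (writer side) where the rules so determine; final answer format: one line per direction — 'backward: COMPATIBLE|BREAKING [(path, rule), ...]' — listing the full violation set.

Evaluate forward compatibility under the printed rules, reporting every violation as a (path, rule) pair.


forward: BREAKING [(audit.age, R1), (audit.factor, R1), (zip, R3)]

in Session below, arrows point writer -> reader
forward for Session (reader v1, writer v2):
  Channel -> Channel, writer required: kind aligns to kind
  map<string, int64> -> map<string, int64>, writer optional: scores aligns to scores
  Contact -> Contact, writer required: audit aligns to audit
  float64 -> int64, writer optional: zip aligns to zip
  audit.factor: no writer match
  int64 -> int64, writer required: audit.duration aligns to audit.duration
  audit.age: no writer match
  bool -> bool, writer required: audit.primary aligns to audit.primary
  R1 fires at audit.age
  R1 fires at audit.factor
  R3 fires at zip
  forward on Session therefore BREAKING (3)
the rest of the Session diff is inert for this question:
  field kind in record Session: tag 1 changed to 3 -> fires no rule on Session, leaving the asked answer as it is
  field duration in record Contact: optional changed to required -> its effect on Session is confined to the backward direction, not asked


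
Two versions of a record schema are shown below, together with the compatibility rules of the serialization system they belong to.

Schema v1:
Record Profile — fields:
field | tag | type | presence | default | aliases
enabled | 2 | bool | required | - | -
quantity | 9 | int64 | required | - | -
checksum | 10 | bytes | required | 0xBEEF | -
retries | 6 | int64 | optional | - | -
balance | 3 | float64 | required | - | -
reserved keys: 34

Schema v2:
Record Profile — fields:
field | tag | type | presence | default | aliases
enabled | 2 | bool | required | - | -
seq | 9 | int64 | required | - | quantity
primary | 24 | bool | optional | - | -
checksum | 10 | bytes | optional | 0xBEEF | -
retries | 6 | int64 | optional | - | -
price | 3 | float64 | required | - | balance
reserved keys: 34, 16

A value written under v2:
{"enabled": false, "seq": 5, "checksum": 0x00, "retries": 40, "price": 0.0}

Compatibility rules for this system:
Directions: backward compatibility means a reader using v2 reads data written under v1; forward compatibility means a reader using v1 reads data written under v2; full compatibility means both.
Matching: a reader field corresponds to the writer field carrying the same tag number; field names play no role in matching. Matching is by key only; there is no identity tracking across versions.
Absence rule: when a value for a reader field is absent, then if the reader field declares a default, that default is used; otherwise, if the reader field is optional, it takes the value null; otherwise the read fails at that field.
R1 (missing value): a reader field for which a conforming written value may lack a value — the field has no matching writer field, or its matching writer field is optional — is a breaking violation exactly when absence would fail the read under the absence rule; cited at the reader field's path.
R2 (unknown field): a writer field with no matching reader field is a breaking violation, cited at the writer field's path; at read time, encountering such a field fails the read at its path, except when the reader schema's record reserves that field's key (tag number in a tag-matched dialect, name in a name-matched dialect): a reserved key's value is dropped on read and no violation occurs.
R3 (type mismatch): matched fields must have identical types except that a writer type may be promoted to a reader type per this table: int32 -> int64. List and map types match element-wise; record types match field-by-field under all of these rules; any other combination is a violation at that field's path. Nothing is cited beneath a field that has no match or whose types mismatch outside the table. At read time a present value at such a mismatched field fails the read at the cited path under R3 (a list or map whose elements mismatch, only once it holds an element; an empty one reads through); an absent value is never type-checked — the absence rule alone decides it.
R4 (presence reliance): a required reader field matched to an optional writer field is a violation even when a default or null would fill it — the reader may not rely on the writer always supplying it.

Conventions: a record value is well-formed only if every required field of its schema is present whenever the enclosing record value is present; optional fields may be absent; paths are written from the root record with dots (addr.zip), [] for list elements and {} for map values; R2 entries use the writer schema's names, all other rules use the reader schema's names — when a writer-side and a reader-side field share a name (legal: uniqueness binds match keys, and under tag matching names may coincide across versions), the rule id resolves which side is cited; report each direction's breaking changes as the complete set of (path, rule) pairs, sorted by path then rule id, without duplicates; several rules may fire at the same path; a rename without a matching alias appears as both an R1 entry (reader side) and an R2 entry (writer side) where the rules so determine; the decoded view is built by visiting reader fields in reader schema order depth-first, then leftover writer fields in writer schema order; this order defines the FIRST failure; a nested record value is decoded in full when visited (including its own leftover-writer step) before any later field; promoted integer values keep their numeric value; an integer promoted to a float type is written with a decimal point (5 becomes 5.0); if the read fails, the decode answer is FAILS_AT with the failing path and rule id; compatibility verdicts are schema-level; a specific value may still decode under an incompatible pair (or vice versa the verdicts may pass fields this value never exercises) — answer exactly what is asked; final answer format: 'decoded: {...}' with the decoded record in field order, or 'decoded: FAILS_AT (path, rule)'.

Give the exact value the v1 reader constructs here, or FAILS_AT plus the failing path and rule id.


in Profile below, arrows point writer -> reader
migrating the Profile value to v1:
  enabled := false
  quantity := 5 (from writer seq)
  checksum := 0x00
  retries := 40
  balance := 0.0 (from writer price)
  => decoded: {"enabled": false, "quantity": 5, "checksum": 0x00, "retries": 40, "balance": 0.0}
ruling out the remaining Profile differences:
  renamed field balance to price in record Profile (alias balance declared on the renamed field) -> no rule fires on it and the decoded Profile view is identical with or without it
  renamed field quantity to seq in record Profile (alias quantity declared on the renamed field) -> no rule fires on it and the decoded Profile view is identical with or without it
  added field primary to record Profile: optional bool, tag 24 (in v2 it sits immediately before checksum) -> a verdict-level change on Profile — the shown value reads the same
  field checksum in record Profile: required changed to optional -> a verdict-level change on Profile — the shown value reads the same

decoded: {"enabled": false, "quantity": 5, "checksum": 0x00, "retries": 40, "balance": 0.0}


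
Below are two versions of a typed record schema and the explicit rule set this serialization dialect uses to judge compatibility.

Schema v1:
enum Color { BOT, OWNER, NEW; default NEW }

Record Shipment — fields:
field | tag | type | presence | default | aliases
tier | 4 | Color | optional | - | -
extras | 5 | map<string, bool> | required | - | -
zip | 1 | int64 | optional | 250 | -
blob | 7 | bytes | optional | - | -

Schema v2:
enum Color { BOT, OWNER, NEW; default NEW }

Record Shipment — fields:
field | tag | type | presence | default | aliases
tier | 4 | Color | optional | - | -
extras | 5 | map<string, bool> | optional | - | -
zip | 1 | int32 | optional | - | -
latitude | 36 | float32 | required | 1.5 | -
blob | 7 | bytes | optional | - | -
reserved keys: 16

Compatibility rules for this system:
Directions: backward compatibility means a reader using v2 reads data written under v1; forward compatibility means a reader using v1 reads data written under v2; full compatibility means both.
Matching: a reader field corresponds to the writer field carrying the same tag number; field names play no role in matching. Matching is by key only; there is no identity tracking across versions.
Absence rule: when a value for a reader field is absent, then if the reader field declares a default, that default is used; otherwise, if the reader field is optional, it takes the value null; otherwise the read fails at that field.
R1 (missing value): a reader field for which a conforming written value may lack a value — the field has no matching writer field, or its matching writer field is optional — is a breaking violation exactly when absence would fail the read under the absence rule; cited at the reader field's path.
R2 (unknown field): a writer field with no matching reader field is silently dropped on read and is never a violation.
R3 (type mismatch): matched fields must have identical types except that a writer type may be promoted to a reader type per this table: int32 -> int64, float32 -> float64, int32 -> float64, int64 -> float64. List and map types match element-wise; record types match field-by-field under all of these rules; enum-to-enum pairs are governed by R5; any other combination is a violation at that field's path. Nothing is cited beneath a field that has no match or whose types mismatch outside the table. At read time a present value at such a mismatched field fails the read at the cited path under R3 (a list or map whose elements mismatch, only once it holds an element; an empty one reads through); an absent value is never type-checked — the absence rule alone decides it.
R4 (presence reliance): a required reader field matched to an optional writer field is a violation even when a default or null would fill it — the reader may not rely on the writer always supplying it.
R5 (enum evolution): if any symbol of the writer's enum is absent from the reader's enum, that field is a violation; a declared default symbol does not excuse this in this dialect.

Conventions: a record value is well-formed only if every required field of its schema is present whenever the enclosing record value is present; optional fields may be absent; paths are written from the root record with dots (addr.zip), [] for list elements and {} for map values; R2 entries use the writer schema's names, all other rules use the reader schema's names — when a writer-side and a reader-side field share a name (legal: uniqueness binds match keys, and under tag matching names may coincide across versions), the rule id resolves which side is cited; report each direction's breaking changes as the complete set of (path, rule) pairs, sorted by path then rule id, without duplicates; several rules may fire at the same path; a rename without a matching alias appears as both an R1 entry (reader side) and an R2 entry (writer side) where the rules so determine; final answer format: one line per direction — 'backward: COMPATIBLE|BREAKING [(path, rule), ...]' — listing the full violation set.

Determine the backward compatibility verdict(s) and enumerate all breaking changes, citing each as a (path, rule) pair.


arrows below run writer -> reader for Shipment
backward for Shipment (reader v2, writer v1):
  tier: paired with writer tier (Color -> Color; writer optional)
  extras: paired with writer extras (map<string, bool> -> map<string, bool>; writer required)
  zip: paired with writer zip (int64 -> int32; writer optional)
  latitude has no writer counterpart
  blob: paired with writer blob (bytes -> bytes; writer optional)
  R3 fires at zip
  => backward verdict for Shipment: BREAKING, 1 violation(s)
remaining Shipment differences; none change what is asked:
  field extras in record Shipment: required changed to optional -> matters only for Shipment's forward compatibility — outside the asked direction
  added field latitude to record Shipment: required float32, tag 36, default 1.5 (in v2 it sits immediately before blob) -> inert for the asked Shipment verdict: nothing fires

backward: BREAKING [(zip, R3)]


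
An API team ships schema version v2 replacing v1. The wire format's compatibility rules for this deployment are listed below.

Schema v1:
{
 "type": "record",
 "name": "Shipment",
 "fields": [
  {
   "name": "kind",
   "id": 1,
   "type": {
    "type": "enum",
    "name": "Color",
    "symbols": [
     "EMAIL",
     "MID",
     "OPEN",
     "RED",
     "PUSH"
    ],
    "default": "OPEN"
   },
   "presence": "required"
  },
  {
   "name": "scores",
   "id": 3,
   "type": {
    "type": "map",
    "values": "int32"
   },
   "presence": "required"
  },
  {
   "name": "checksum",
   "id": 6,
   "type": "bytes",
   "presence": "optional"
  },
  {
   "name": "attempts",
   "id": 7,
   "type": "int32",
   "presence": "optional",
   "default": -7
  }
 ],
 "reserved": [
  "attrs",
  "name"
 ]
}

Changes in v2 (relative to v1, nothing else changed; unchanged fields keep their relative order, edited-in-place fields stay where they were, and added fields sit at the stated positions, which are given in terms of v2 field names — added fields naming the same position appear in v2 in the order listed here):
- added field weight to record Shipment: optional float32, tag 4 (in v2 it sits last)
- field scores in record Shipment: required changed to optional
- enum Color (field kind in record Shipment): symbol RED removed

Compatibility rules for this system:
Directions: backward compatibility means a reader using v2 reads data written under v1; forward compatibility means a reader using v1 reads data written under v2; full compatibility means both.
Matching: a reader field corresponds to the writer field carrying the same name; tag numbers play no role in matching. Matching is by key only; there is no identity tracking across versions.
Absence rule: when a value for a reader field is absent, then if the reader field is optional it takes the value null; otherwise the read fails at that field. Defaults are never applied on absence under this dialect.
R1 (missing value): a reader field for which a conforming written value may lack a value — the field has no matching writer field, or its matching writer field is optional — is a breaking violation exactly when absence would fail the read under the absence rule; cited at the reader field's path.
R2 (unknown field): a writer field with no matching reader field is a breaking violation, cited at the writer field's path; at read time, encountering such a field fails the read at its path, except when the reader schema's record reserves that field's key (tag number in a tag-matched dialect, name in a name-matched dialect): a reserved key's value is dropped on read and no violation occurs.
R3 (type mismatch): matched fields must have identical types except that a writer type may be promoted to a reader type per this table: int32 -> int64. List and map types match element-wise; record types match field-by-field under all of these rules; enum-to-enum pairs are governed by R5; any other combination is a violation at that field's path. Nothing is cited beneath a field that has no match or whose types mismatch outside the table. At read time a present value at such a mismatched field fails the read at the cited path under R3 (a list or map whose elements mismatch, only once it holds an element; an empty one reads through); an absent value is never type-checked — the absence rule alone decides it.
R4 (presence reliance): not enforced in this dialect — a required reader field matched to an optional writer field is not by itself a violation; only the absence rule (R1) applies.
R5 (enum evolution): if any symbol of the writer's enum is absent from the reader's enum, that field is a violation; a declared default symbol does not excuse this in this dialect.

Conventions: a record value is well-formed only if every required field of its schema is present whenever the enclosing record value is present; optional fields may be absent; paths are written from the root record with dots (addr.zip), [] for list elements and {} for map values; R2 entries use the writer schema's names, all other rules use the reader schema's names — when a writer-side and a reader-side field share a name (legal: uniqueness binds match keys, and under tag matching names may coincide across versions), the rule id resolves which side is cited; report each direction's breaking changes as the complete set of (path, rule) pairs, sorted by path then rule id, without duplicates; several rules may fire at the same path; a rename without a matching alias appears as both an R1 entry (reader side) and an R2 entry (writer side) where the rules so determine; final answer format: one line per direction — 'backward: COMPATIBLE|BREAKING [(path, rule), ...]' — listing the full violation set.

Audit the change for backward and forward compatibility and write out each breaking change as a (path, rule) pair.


backward: BREAKING [(kind, R5)]; forward: BREAKING [(scores, R1), (weight, R2)]

in Shipment below, arrows point writer -> reader
backward analysis of Shipment with v2 as reader and v1 as writer:
  kind: Color -> Color, writer required; from kind
  scores: map<string, int32> -> map<string, int32>, writer required; from scores
  checksum: bytes -> bytes, writer optional; from checksum
  attempts: int32 -> int32, writer optional; from attempts
  weight: no writer-side match
  R5 fires at kind
  => 1 violation(s): backward is BREAKING for Shipment
forward analysis of Shipment with v1 as reader and v2 as writer:
  kind: Color -> Color, writer required; from kind
  scores: map<string, int32> -> map<string, int32>, writer optional; from scores
  checksum: bytes -> bytes, writer optional; from checksum
  attempts: int32 -> int32, writer optional; from attempts
  writer field weight has no reader counterpart
  R1 fires at scores
  R2 fires at weight
  => 2 violation(s): forward is BREAKING for Shipment


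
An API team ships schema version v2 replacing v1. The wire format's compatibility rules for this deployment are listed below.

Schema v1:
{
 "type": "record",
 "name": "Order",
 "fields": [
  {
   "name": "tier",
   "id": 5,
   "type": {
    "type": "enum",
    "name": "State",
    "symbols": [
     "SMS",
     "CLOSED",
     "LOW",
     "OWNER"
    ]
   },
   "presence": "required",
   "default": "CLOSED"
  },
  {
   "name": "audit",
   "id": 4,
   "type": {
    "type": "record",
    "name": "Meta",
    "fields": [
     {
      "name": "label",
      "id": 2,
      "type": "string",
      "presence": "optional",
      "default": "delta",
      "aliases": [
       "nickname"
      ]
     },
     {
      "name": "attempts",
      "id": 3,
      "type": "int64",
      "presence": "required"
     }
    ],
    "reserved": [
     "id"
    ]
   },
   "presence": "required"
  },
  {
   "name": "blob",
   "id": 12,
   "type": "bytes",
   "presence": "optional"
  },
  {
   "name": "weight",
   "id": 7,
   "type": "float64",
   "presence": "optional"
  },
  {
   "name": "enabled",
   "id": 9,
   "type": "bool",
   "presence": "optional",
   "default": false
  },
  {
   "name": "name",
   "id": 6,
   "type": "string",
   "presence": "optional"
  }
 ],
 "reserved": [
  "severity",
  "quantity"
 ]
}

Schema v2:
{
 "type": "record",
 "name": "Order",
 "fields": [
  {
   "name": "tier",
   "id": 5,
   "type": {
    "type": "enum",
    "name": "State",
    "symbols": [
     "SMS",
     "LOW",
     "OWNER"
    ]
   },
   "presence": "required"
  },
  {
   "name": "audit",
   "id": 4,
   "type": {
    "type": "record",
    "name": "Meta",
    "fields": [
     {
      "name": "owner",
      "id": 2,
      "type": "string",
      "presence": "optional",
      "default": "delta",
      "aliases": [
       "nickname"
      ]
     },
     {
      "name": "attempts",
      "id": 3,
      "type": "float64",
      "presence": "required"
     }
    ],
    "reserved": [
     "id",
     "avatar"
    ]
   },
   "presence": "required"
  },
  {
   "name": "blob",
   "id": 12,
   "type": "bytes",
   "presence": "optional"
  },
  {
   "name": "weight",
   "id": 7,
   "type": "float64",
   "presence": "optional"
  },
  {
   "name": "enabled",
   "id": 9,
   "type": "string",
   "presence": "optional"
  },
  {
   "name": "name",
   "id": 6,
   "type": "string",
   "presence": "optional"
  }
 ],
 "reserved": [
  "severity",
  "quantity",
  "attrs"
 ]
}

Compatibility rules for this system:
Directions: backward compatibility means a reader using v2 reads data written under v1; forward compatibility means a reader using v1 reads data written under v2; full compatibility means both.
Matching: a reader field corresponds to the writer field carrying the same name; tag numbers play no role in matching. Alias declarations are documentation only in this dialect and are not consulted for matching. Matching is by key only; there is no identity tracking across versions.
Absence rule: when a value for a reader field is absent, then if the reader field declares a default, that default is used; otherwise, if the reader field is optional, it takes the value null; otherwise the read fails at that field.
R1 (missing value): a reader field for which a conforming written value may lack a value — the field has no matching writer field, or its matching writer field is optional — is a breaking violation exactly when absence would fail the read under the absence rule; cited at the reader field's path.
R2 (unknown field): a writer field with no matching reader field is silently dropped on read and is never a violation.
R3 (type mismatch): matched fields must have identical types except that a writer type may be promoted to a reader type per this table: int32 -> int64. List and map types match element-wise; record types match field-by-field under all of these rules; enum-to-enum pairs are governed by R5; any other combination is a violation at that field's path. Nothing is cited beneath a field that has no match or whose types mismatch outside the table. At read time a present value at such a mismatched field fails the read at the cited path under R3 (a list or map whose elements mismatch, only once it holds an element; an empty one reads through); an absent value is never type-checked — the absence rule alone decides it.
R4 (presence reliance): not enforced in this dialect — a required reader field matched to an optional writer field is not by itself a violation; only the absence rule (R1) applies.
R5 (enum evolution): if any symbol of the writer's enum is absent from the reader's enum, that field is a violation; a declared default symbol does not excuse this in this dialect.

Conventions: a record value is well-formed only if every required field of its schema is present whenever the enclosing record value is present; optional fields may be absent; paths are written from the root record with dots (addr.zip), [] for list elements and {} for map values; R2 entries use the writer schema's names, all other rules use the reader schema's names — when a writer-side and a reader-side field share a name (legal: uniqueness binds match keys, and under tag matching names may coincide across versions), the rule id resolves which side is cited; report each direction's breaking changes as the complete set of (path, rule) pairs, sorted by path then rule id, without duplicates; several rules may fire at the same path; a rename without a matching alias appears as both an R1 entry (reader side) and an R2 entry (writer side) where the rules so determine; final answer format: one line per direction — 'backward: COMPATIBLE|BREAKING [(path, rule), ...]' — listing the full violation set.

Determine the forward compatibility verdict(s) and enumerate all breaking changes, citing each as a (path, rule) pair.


in Order below, arrows point writer -> reader
forward on Order — v1 reading data written by v2:
  tier: State -> State, writer required; from tier
  audit: Meta -> Meta, writer required; from audit
  blob: bytes -> bytes, writer optional; from blob
  weight: float64 -> float64, writer optional; from weight
  enabled: string -> bool, writer optional; from enabled
  name: string -> string, writer optional; from name
  no writer field matches reader audit.label
  audit.attempts: float64 -> int64, writer required; from audit.attempts
  writer field audit.owner has no reader counterpart
  breaking: (audit.attempts, R3)
  breaking: (enabled, R3)
  => forward verdict for Order: BREAKING, 2 violation(s)
diffs on Order not affecting the asked answer:
  renamed field label to owner in record Meta -> inert for the asked Order verdict: nothing fires
  enum State (field tier in record Order): symbol CLOSED removed (the field default referencing it is cleared) -> matters only for Order's backward compatibility — outside the asked direction

forward: BREAKING [(audit.attempts, R3), (enabled, R3)]


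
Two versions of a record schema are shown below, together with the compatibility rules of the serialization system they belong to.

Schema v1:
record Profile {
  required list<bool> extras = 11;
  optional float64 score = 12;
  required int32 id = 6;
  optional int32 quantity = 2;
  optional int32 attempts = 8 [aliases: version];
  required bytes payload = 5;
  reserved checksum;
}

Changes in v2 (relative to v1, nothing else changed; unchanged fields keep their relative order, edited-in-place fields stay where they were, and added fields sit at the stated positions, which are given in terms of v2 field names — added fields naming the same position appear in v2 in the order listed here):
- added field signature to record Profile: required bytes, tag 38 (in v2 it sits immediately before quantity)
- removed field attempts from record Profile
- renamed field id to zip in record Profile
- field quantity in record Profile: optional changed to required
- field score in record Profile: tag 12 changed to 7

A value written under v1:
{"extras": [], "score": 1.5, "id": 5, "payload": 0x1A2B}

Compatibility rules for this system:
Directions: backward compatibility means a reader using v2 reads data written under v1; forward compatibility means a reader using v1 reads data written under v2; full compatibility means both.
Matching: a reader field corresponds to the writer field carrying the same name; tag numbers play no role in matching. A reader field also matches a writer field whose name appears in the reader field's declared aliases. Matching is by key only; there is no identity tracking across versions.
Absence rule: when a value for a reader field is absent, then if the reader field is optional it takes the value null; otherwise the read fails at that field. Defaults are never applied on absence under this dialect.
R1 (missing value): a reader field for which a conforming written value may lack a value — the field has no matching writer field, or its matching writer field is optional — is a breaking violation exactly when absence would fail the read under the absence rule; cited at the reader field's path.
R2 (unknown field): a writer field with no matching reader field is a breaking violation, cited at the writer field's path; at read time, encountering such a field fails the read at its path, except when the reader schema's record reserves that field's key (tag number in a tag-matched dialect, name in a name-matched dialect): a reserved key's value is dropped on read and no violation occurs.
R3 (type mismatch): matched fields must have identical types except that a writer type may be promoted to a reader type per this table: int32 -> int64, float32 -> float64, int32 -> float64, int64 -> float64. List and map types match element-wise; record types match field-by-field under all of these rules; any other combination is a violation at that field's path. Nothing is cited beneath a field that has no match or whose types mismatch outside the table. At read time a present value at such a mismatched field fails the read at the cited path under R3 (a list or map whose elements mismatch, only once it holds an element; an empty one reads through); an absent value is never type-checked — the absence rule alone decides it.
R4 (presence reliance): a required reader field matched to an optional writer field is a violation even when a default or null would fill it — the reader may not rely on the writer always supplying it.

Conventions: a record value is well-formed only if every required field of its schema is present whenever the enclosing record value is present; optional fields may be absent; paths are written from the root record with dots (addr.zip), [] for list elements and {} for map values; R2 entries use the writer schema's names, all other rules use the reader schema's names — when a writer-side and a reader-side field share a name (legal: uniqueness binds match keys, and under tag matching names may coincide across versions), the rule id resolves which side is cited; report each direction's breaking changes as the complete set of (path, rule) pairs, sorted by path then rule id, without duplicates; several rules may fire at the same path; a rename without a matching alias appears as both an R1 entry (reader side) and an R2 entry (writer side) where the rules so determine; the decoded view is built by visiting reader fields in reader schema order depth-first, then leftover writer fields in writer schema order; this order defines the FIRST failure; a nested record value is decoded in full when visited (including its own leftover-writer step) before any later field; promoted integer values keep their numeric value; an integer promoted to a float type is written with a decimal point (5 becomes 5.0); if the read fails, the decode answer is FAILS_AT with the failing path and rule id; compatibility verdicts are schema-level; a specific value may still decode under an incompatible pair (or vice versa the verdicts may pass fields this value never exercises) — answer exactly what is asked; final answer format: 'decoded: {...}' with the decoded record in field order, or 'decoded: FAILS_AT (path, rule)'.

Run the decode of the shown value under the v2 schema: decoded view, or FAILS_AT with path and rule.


in Profile below, arrows point writer -> reader
decode walk for Profile under reader schema v2:
  extras := []
  score := 1.5
  read fails at zip under R1 (no fill)
  => FAILS_AT (zip, R1)
the rest of the Profile diff is inert for this question:
  added field signature to record Profile: required bytes, tag 38 (in v2 it sits immediately before quantity) -> changes Profile's schema-level verdicts only — the decode of this value is the same
  removed field attempts from record Profile -> changes Profile's schema-level verdicts only — the decode of this value is the same
  field quantity in record Profile: optional changed to required -> changes Profile's schema-level verdicts only — the decode of this value is the same
  field score in record Profile: tag 12 changed to 7 -> triggers nothing under the printed rules; the Profile answer is the same either way

decoded: FAILS_AT (zip, R1)


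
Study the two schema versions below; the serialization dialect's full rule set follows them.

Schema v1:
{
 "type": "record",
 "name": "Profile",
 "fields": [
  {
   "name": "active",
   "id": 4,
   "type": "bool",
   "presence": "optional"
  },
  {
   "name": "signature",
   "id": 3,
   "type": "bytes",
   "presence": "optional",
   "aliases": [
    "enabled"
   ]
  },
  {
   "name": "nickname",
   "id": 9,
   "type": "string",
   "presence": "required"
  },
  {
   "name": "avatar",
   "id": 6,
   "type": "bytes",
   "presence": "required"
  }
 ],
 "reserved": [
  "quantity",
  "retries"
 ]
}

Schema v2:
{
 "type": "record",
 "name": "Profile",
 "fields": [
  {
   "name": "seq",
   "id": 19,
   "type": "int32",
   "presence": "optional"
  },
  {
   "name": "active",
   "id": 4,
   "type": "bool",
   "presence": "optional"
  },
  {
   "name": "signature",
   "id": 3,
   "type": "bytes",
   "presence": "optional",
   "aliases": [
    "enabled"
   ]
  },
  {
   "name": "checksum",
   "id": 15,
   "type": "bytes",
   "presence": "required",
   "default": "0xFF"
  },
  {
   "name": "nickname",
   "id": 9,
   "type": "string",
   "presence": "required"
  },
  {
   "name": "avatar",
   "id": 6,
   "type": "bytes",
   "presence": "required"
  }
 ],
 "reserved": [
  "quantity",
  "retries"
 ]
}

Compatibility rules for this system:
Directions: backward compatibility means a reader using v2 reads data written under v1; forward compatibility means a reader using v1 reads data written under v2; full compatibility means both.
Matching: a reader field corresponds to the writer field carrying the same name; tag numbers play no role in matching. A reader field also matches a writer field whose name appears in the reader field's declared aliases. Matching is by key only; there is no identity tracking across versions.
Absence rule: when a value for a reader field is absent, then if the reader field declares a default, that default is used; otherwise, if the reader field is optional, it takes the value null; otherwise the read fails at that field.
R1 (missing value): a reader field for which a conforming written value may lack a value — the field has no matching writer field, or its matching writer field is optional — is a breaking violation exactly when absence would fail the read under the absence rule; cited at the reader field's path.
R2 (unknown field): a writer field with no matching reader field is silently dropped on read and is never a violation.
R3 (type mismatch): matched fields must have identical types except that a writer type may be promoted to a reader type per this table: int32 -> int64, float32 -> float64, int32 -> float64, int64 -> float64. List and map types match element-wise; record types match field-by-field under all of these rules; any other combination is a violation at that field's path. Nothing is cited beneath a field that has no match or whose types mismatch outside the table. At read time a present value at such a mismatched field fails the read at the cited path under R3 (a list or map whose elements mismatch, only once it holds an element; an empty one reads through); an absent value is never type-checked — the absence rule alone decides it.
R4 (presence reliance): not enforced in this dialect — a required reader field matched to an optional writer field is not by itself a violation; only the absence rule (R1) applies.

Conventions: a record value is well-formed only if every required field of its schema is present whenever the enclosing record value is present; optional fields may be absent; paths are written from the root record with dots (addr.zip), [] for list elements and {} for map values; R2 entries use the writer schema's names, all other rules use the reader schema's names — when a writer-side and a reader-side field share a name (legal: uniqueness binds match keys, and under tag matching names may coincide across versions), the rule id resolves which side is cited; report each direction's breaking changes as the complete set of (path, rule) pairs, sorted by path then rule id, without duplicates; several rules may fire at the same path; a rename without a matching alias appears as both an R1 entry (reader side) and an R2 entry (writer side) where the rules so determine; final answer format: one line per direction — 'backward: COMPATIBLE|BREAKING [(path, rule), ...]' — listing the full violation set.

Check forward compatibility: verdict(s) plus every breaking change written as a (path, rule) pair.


forward: COMPATIBLE []

the writer's type comes first in each Profile pair
forward pass over Profile, reader schema v1, writer schema v2:
  bool -> bool, writer optional: active aligns to active
  bytes -> bytes, writer optional: signature aligns to signature
  string -> string, writer required: nickname aligns to nickname
  bytes -> bytes, writer required: avatar aligns to avatar
  writer seq: unknown to reader
  writer checksum: unknown to reader
  => forward: COMPATIBLE
diffs on Profile not affecting the asked answer:
  added field checksum to record Profile: required bytes, tag 15, default 0xFF (in v2 it sits immediately before nickname) -> no rule fires on it in Profile's dialect; the asked verdict holds
  added field seq to record Profile: optional int32, tag 19 (in v2 it sits immediately before active) -> no rule fires on it in Profile's dialect; the asked verdict holds
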